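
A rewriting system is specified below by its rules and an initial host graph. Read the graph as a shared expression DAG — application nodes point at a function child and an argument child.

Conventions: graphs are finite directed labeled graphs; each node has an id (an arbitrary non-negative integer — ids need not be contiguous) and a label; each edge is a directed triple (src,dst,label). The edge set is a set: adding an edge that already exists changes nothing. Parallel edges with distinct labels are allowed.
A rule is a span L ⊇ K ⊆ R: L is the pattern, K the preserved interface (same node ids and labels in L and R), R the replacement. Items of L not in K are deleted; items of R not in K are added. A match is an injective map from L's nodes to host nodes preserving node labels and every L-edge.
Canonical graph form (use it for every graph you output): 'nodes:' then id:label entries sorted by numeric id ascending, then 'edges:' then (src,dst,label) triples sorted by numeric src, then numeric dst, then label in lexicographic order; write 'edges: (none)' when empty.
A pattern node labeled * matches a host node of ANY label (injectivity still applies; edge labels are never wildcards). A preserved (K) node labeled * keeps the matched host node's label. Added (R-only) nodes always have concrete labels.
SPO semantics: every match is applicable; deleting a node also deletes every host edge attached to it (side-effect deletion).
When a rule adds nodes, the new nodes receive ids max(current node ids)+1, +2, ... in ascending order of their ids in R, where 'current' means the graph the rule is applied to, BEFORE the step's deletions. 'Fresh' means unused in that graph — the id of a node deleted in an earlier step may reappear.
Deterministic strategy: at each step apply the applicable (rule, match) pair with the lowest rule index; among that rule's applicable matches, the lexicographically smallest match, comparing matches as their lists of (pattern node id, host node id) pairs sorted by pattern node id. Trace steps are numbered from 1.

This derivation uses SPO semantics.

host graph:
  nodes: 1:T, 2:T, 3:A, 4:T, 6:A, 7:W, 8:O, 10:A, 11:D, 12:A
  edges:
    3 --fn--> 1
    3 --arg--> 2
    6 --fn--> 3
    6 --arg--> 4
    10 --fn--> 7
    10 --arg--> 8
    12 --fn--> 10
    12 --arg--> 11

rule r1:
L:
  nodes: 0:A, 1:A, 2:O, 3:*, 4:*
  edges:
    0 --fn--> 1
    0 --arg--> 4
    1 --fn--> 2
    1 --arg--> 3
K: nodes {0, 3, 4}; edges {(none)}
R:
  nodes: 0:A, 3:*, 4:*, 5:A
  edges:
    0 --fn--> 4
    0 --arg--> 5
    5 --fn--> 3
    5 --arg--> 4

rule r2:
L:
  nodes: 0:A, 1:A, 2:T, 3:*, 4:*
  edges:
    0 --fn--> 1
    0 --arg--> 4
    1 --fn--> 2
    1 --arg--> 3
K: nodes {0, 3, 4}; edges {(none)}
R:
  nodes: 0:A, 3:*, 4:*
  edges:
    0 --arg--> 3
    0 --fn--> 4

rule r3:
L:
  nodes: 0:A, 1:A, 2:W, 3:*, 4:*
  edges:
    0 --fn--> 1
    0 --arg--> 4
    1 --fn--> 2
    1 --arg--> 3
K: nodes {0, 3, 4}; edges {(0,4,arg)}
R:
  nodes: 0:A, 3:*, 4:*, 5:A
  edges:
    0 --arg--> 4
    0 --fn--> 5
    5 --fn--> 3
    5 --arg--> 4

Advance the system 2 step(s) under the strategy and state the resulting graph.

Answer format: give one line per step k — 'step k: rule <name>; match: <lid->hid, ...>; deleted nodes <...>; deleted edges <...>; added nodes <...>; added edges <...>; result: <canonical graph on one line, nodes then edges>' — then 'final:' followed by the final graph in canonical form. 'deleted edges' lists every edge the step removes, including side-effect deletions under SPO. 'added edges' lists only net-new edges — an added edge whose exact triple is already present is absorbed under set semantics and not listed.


step 1: rule r2; match: 0->6, 1->3, 2->1, 3->2, 4->4; deleted nodes 1, 3; deleted edges (3,1,fn); (3,2,arg); (6,3,fn); (6,4,arg); added nodes (none); added edges (6,2,arg); (6,4,fn); result: nodes: 2:T, 4:T, 6:A, 7:W, 8:O, 10:A, 11:D, 12:A edges: (6,2,arg); (6,4,fn); (10,7,fn); (10,8,arg); (12,10,fn); (12,11,arg)
step 2: rule r3; match: 0->12, 1->10, 2->7, 3->8, 4->11; deleted nodes 7, 10; deleted edges (10,7,fn); (10,8,arg); (12,10,fn); added nodes 13; added edges (12,13,fn); (13,8,fn); (13,11,arg); result: nodes: 2:T, 4:T, 6:A, 8:O, 11:D, 12:A, 13:A edges: (6,2,arg); (6,4,fn); (12,11,arg); (12,13,fn); (13,8,fn); (13,11,arg)
final:
nodes: 2:T, 4:T, 6:A, 8:O, 11:D, 12:A, 13:A
edges: (6,2,arg); (6,4,fn); (12,11,arg); (12,13,fn); (13,8,fn); (13,11,arg)


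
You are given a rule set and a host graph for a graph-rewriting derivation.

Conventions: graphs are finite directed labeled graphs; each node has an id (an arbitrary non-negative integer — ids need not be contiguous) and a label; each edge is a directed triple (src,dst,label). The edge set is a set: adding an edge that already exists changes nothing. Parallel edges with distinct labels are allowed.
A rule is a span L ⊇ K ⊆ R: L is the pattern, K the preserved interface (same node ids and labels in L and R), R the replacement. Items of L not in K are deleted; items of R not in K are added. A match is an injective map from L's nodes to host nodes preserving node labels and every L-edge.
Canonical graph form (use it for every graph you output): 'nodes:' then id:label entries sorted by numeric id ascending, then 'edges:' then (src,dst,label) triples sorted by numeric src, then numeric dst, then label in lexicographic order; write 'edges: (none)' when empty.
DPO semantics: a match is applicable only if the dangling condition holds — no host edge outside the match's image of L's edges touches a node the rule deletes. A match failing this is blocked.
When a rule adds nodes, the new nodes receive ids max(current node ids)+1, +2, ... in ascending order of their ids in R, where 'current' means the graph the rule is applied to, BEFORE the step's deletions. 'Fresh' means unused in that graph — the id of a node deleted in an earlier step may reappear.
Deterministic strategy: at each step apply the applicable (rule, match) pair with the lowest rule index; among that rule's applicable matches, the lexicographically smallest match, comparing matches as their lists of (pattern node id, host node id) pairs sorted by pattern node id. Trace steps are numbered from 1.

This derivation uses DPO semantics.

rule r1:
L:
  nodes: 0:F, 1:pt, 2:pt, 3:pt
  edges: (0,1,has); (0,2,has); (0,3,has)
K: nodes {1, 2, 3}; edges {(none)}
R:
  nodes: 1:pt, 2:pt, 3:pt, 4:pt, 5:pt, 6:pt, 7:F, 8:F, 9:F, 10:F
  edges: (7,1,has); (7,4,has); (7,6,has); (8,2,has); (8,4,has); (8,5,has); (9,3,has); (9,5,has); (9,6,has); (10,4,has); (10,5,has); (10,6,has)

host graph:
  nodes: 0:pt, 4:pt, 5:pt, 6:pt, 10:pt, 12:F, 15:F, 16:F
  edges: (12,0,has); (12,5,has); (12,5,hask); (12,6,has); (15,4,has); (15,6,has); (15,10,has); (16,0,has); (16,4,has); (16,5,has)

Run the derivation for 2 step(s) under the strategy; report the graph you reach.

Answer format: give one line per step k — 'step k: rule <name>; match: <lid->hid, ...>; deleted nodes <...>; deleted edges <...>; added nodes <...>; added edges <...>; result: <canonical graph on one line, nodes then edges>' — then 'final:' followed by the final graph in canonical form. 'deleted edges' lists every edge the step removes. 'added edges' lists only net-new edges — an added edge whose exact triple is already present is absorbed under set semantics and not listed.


step 1: rule r1; match: 0->15, 1->4, 2->6, 3->10; deleted nodes 15; deleted edges (15,4,has); (15,6,has); (15,10,has); added nodes 17, 18, 19, 20, 21, 22, 23; added edges (20,4,has); (20,17,has); (20,19,has); (21,6,has); (21,17,has); (21,18,has); (22,10,has); (22,18,has); (22,19,has); (23,17,has); (23,18,has); (23,19,has); result: nodes: 0:pt, 4:pt, 5:pt, 6:pt, 10:pt, 12:F, 16:F, 17:pt, 18:pt, 19:pt, 20:F, 21:F, 22:F, 23:F edges: (12,0,has); (12,5,has); (12,5,hask); (12,6,has); (16,0,has); (16,4,has); (16,5,has); (20,4,has); (20,17,has); (20,19,has); (21,6,has); (21,17,has); (21,18,has); (22,10,has); (22,18,has); (22,19,has); (23,17,has); (23,18,has); (23,19,has)
step 2: rule r1; match: 0->16, 1->0, 2->4, 3->5; deleted nodes 16; deleted edges (16,0,has); (16,4,has); (16,5,has); added nodes 24, 25, 26, 27, 28, 29, 30; added edges (27,0,has); (27,24,has); (27,26,has); (28,4,has); (28,24,has); (28,25,has); (29,5,has); (29,25,has); (29,26,has); (30,24,has); (30,25,has); (30,26,has); result: nodes: 0:pt, 4:pt, 5:pt, 6:pt, 10:pt, 12:F, 17:pt, 18:pt, 19:pt, 20:F, 21:F, 22:F, 23:F, 24:pt, 25:pt, 26:pt, 27:F, 28:F, 29:F, 30:F edges: (12,0,has); (12,5,has); (12,5,hask); (12,6,has); (20,4,has); (20,17,has); (20,19,has); (21,6,has); (21,17,has); (21,18,has); (22,10,has); (22,18,has); (22,19,has); (23,17,has); (23,18,has); (23,19,has); (27,0,has); (27,24,has); (27,26,has); (28,4,has); (28,24,has); (28,25,has); (29,5,has); (29,25,has); (29,26,has); (30,24,has); (30,25,has); (30,26,has)
final:
nodes: 0:pt, 4:pt, 5:pt, 6:pt, 10:pt, 12:F, 17:pt, 18:pt, 19:pt, 20:F, 21:F, 22:F, 23:F, 24:pt, 25:pt, 26:pt, 27:F, 28:F, 29:F, 30:F
edges: (12,0,has); (12,5,has); (12,5,hask); (12,6,has); (20,4,has); (20,17,has); (20,19,has); (21,6,has); (21,17,has); (21,18,has); (22,10,has); (22,18,has); (22,19,has); (23,17,has); (23,18,has); (23,19,has); (27,0,has); (27,24,has); (27,26,has); (28,4,has); (28,24,has); (28,25,has); (29,5,has); (29,25,has); (29,26,has); (30,24,has); (30,25,has); (30,26,has)


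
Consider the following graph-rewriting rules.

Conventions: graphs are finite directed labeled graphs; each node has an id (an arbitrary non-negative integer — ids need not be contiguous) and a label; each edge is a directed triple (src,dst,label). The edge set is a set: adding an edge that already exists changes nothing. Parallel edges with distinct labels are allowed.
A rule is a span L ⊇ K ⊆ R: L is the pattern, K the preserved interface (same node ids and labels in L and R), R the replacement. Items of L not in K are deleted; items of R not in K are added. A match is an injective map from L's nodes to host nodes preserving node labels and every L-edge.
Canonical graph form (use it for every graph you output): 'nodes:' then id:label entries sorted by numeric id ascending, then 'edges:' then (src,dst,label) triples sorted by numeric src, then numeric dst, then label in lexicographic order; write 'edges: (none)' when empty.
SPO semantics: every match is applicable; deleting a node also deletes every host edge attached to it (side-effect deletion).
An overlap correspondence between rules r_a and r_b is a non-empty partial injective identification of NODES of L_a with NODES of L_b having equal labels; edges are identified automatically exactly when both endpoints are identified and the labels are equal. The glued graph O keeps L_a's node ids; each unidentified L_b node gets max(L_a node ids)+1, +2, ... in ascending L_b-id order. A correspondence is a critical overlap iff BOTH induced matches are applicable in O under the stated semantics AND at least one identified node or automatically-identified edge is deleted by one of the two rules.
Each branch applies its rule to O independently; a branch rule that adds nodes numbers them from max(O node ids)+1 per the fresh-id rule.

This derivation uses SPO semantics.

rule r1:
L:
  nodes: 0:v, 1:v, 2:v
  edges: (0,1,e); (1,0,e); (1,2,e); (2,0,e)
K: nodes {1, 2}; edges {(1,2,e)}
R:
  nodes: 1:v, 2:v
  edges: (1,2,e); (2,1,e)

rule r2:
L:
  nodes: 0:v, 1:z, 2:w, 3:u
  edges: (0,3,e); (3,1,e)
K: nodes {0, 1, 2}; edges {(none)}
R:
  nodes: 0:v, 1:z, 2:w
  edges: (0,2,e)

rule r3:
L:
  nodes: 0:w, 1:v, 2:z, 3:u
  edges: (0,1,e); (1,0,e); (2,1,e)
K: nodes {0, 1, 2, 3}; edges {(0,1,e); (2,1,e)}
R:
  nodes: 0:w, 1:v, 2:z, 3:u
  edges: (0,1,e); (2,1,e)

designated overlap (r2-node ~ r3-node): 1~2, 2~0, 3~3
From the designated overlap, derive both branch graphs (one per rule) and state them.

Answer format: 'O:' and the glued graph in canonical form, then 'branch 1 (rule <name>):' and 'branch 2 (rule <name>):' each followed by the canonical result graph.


O:
nodes: 0:v, 1:z, 2:w, 3:u, 4:v
edges: (0,3,e); (1,4,e); (2,4,e); (3,1,e); (4,2,e)
branch 1 (rule r2):
nodes: 0:v, 1:z, 2:w, 4:v
edges: (0,2,e); (1,4,e); (2,4,e); (4,2,e)
branch 2 (rule r3):
nodes: 0:v, 1:z, 2:w, 3:u, 4:v
edges: (0,3,e); (1,4,e); (2,4,e); (3,1,e)


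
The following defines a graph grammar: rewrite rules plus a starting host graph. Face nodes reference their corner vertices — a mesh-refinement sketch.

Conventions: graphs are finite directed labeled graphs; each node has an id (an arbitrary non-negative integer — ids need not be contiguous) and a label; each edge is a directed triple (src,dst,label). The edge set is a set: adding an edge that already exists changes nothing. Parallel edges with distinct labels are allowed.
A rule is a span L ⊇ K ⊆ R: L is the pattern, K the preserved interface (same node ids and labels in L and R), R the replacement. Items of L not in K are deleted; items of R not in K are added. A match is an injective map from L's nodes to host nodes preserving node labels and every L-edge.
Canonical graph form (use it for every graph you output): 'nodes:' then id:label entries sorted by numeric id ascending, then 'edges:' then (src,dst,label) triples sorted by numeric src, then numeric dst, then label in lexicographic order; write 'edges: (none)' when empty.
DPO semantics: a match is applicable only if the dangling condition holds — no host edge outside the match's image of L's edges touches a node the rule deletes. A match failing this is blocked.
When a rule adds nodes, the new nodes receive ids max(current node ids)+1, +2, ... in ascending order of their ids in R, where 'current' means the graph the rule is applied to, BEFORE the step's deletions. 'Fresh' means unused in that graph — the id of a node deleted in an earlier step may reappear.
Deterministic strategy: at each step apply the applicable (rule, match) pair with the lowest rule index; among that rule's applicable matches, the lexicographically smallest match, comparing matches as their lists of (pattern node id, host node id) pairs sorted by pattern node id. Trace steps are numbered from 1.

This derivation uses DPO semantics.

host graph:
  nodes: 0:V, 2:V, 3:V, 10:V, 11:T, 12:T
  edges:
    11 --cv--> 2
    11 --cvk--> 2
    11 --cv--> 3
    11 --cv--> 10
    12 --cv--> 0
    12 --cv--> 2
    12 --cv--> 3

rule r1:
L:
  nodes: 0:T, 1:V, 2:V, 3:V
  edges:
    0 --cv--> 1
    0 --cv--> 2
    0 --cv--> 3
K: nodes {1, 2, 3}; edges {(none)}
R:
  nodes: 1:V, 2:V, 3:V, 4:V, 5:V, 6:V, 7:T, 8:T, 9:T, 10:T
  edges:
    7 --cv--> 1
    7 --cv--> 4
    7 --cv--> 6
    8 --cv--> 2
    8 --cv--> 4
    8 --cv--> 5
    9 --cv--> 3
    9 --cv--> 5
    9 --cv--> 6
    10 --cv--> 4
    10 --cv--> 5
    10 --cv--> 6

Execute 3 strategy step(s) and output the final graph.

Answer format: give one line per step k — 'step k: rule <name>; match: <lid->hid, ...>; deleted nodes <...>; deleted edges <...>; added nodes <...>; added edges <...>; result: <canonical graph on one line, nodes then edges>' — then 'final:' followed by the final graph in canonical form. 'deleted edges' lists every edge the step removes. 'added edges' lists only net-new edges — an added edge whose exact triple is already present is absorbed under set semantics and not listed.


step 1: rule r1; match: 0->12, 1->0, 2->2, 3->3; deleted nodes 12; deleted edges (12,0,cv); (12,2,cv); (12,3,cv); added nodes 13, 14, 15, 16, 17, 18, 19; added edges (16,0,cv); (16,13,cv); (16,15,cv); (17,2,cv); (17,13,cv); (17,14,cv); (18,3,cv); (18,14,cv); (18,15,cv); (19,13,cv); (19,14,cv); (19,15,cv); result: nodes: 0:V, 2:V, 3:V, 10:V, 11:T, 13:V, 14:V, 15:V, 16:T, 17:T, 18:T, 19:T edges: (11,2,cv); (11,2,cvk); (11,3,cv); (11,10,cv); (16,0,cv); (16,13,cv); (16,15,cv); (17,2,cv); (17,13,cv); (17,14,cv); (18,3,cv); (18,14,cv); (18,15,cv); (19,13,cv); (19,14,cv); (19,15,cv)
step 2: rule r1; match: 0->16, 1->0, 2->13, 3->15; deleted nodes 16; deleted edges (16,0,cv); (16,13,cv); (16,15,cv); added nodes 20, 21, 22, 23, 24, 25, 26; added edges (23,0,cv); (23,20,cv); (23,22,cv); (24,13,cv); (24,20,cv); (24,21,cv); (25,15,cv); (25,21,cv); (25,22,cv); (26,20,cv); (26,21,cv); (26,22,cv); result: nodes: 0:V, 2:V, 3:V, 10:V, 11:T, 13:V, 14:V, 15:V, 17:T, 18:T, 19:T, 20:V, 21:V, 22:V, 23:T, 24:T, 25:T, 26:T edges: (11,2,cv); (11,2,cvk); (11,3,cv); (11,10,cv); (17,2,cv); (17,13,cv); (17,14,cv); (18,3,cv); (18,14,cv); (18,15,cv); (19,13,cv); (19,14,cv); (19,15,cv); (23,0,cv); (23,20,cv); (23,22,cv); (24,13,cv); (24,20,cv); (24,21,cv); (25,15,cv); (25,21,cv); (25,22,cv); (26,20,cv); (26,21,cv); (26,22,cv)
step 3: rule r1; match: 0->17, 1->2, 2->13, 3->14; deleted nodes 17; deleted edges (17,2,cv); (17,13,cv); (17,14,cv); added nodes 27, 28, 29, 30, 31, 32, 33; added edges (30,2,cv); (30,27,cv); (30,29,cv); (31,13,cv); (31,27,cv); (31,28,cv); (32,14,cv); (32,28,cv); (32,29,cv); (33,27,cv); (33,28,cv); (33,29,cv); result: nodes: 0:V, 2:V, 3:V, 10:V, 11:T, 13:V, 14:V, 15:V, 18:T, 19:T, 20:V, 21:V, 22:V, 23:T, 24:T, 25:T, 26:T, 27:V, 28:V, 29:V, 30:T, 31:T, 32:T, 33:T edges: (11,2,cv); (11,2,cvk); (11,3,cv); (11,10,cv); (18,3,cv); (18,14,cv); (18,15,cv); (19,13,cv); (19,14,cv); (19,15,cv); (23,0,cv); (23,20,cv); (23,22,cv); (24,13,cv); (24,20,cv); (24,21,cv); (25,15,cv); (25,21,cv); (25,22,cv); (26,20,cv); (26,21,cv); (26,22,cv); (30,2,cv); (30,27,cv); (30,29,cv); (31,13,cv); (31,27,cv); (31,28,cv); (32,14,cv); (32,28,cv); (32,29,cv); (33,27,cv); (33,28,cv); (33,29,cv)
final:
nodes: 0:V, 2:V, 3:V, 10:V, 11:T, 13:V, 14:V, 15:V, 18:T, 19:T, 20:V, 21:V, 22:V, 23:T, 24:T, 25:T, 26:T, 27:V, 28:V, 29:V, 30:T, 31:T, 32:T, 33:T
edges: (11,2,cv); (11,2,cvk); (11,3,cv); (11,10,cv); (18,3,cv); (18,14,cv); (18,15,cv); (19,13,cv); (19,14,cv); (19,15,cv); (23,0,cv); (23,20,cv); (23,22,cv); (24,13,cv); (24,20,cv); (24,21,cv); (25,15,cv); (25,21,cv); (25,22,cv); (26,20,cv); (26,21,cv); (26,22,cv); (30,2,cv); (30,27,cv); (30,29,cv); (31,13,cv); (31,27,cv); (31,28,cv); (32,14,cv); (32,28,cv); (32,29,cv); (33,27,cv); (33,28,cv); (33,29,cv)


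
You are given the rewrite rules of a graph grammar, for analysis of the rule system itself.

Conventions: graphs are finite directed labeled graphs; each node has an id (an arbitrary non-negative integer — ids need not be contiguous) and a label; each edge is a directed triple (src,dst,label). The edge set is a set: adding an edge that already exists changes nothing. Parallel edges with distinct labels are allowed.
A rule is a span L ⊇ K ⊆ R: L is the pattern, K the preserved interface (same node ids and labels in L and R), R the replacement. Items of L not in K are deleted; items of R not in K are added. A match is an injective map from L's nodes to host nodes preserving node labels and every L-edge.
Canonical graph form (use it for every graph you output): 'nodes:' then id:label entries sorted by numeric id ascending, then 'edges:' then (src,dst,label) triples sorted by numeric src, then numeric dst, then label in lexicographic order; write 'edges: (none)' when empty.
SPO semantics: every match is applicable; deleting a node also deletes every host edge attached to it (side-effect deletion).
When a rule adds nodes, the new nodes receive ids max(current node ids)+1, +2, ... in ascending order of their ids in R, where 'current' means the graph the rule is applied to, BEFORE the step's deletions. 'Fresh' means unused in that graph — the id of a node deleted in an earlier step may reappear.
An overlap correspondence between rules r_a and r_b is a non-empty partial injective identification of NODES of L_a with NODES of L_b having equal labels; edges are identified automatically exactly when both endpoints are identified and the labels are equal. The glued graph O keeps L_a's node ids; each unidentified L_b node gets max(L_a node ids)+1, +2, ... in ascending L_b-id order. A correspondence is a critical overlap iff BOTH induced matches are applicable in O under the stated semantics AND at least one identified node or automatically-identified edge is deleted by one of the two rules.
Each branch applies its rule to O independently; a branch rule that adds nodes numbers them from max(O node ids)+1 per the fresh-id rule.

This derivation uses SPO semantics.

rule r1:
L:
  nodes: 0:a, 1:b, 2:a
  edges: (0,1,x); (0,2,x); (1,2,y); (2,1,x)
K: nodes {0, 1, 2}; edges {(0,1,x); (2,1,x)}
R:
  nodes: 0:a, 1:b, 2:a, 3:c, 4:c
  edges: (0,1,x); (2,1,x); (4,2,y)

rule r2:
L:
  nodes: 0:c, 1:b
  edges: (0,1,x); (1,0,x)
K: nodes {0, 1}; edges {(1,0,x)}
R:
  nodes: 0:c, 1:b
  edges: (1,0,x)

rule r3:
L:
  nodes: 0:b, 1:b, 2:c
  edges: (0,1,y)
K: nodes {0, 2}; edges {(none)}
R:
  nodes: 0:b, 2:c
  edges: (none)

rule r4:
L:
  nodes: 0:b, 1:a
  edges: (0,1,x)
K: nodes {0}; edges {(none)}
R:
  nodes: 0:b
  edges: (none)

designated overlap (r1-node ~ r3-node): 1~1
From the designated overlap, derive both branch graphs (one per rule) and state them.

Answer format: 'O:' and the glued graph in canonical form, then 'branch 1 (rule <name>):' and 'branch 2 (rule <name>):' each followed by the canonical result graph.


O:
nodes: 0:a, 1:b, 2:a, 3:b, 4:c
edges: (0,1,x); (0,2,x); (1,2,y); (2,1,x); (3,1,y)
branch 1 (rule r1):
nodes: 0:a, 1:b, 2:a, 3:b, 4:c, 5:c, 6:c
edges: (0,1,x); (2,1,x); (3,1,y); (6,2,y)
branch 2 (rule r3):
nodes: 0:a, 2:a, 3:b, 4:c
edges: (0,2,x)


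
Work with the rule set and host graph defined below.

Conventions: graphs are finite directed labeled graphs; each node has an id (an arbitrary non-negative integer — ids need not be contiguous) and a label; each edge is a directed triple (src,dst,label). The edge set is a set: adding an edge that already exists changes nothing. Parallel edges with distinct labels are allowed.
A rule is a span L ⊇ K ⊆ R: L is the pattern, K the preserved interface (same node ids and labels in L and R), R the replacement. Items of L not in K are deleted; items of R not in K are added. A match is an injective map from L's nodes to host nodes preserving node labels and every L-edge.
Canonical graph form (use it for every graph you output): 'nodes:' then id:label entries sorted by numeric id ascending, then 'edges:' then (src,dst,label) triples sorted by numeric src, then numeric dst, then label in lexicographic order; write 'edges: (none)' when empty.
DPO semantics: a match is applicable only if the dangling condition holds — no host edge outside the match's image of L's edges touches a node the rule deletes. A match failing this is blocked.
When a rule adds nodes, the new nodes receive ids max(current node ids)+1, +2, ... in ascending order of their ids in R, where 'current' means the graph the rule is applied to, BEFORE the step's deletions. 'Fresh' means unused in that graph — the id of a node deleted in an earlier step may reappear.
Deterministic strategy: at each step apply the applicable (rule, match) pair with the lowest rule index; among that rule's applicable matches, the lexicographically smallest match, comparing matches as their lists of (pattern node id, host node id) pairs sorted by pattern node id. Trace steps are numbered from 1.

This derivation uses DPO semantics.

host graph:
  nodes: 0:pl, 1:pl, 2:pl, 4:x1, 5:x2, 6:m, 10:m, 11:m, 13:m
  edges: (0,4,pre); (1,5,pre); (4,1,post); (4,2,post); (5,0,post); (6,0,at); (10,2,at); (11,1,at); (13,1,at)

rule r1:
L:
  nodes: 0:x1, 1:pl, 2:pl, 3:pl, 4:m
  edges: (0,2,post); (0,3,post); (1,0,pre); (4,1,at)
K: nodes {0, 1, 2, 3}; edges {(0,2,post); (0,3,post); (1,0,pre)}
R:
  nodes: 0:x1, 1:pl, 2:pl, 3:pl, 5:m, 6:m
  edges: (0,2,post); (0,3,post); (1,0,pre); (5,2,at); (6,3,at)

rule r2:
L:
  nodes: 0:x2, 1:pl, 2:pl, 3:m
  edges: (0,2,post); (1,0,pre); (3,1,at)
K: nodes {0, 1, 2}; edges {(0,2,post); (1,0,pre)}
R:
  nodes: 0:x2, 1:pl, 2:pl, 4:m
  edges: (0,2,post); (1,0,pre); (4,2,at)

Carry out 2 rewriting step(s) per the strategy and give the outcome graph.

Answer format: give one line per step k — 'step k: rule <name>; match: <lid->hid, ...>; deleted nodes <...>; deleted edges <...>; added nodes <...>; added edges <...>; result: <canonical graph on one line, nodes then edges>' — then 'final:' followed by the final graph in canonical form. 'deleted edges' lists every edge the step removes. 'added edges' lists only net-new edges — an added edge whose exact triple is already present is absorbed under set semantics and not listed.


step 1: rule r1; match: 0->4, 1->0, 2->1, 3->2, 4->6; deleted nodes 6; deleted edges (6,0,at); added nodes 14, 15; added edges (14,1,at); (15,2,at); result: nodes: 0:pl, 1:pl, 2:pl, 4:x1, 5:x2, 10:m, 11:m, 13:m, 14:m, 15:m edges: (0,4,pre); (1,5,pre); (4,1,post); (4,2,post); (5,0,post); (10,2,at); (11,1,at); (13,1,at); (14,1,at); (15,2,at)
step 2: rule r2; match: 0->5, 1->1, 2->0, 3->11; deleted nodes 11; deleted edges (11,1,at); added nodes 16; added edges (16,0,at); result: nodes: 0:pl, 1:pl, 2:pl, 4:x1, 5:x2, 10:m, 13:m, 14:m, 15:m, 16:m edges: (0,4,pre); (1,5,pre); (4,1,post); (4,2,post); (5,0,post); (10,2,at); (13,1,at); (14,1,at); (15,2,at); (16,0,at)
final:
nodes: 0:pl, 1:pl, 2:pl, 4:x1, 5:x2, 10:m, 13:m, 14:m, 15:m, 16:m
edges: (0,4,pre); (1,5,pre); (4,1,post); (4,2,post); (5,0,post); (10,2,at); (13,1,at); (14,1,at); (15,2,at); (16,0,at)


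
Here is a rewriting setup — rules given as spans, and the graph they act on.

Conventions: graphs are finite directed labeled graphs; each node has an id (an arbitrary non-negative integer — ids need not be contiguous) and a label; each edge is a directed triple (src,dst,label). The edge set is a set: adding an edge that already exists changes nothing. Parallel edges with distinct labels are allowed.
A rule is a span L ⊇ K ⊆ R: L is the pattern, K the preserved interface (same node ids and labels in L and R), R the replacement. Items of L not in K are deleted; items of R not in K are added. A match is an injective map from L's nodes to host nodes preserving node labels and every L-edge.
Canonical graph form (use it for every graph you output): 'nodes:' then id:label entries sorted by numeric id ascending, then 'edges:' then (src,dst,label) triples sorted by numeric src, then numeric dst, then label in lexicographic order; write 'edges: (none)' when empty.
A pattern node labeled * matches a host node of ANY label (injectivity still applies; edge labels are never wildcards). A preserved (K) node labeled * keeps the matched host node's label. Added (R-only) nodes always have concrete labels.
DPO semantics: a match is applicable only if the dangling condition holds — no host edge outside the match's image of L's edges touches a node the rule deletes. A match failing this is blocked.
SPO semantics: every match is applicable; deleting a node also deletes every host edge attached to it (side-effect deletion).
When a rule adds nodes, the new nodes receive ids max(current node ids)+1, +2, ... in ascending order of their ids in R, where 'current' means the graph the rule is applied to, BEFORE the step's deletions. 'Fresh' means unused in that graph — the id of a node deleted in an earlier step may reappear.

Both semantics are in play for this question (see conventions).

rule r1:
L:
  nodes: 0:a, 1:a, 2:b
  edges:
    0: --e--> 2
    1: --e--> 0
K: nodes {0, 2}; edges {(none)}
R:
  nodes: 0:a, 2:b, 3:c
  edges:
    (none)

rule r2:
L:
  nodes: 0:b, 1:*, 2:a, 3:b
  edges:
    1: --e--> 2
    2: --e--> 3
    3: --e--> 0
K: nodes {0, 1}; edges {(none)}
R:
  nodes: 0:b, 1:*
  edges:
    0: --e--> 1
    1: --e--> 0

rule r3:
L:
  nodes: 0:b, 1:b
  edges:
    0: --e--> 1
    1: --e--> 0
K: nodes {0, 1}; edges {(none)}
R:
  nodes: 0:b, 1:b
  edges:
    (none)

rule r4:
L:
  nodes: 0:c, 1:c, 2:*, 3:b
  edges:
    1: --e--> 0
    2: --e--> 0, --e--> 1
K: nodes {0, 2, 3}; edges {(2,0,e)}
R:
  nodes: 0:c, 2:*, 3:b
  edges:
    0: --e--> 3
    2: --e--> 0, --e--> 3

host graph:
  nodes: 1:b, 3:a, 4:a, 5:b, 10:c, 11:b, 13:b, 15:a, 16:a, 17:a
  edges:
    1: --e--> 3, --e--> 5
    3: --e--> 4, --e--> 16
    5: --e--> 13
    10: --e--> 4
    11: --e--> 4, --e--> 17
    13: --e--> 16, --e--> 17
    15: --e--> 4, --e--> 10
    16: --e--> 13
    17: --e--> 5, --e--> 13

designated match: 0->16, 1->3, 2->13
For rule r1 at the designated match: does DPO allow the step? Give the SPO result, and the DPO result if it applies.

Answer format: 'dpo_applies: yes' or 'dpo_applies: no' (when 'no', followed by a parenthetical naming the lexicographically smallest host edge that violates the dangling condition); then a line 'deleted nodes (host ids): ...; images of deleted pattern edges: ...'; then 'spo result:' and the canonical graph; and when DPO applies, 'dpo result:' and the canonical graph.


dpo_applies: no
(the rule deletes node 3, which keeps host edge (1,3,e) outside the match image — the dangling condition fails, DPO blocks; SPO proceeds and side-deletes such edges)
deleted nodes (host ids): 3; images of deleted pattern edges: (3,16,e); (16,13,e)
spo result:
nodes: 1:b, 4:a, 5:b, 10:c, 11:b, 13:b, 15:a, 16:a, 17:a, 18:c
edges: (1,5,e); (5,13,e); (10,4,e); (11,4,e); (11,17,e); (13,16,e); (13,17,e); (15,4,e); (15,10,e); (17,5,e); (17,13,e)


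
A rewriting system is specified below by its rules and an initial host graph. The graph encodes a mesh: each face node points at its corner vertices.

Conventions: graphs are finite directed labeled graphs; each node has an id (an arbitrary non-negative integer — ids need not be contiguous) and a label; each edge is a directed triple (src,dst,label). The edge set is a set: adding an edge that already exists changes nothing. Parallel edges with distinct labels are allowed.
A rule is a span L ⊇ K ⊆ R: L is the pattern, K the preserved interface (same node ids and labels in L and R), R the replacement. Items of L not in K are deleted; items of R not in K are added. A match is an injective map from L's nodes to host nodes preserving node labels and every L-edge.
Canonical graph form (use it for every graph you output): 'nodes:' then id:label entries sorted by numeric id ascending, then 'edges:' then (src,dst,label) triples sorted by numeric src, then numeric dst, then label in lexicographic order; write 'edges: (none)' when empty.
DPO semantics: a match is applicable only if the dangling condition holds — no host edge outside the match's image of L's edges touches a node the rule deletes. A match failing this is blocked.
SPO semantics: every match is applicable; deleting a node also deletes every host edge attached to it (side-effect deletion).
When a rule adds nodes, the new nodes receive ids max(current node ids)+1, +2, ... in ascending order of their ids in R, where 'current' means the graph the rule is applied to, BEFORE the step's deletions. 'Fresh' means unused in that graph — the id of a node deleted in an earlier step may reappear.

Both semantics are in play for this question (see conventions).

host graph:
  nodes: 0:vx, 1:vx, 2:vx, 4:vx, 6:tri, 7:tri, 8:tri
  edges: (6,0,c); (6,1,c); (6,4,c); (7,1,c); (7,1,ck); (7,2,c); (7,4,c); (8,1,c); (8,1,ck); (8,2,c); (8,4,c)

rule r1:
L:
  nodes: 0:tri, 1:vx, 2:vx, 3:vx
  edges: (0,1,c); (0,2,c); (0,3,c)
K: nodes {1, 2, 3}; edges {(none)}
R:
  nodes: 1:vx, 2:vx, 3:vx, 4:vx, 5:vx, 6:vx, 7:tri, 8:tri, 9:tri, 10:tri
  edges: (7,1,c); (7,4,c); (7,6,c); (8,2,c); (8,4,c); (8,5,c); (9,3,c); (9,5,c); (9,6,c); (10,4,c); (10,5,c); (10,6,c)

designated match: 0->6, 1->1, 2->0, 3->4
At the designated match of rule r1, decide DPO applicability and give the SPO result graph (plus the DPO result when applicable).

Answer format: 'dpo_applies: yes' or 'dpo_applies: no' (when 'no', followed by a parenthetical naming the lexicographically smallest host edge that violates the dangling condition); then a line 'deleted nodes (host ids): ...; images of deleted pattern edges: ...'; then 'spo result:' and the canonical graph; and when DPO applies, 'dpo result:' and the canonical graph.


dpo_applies: yes
deleted nodes (host ids): 6; images of deleted pattern edges: (6,0,c); (6,1,c); (6,4,c)
spo result:
nodes: 0:vx, 1:vx, 2:vx, 4:vx, 7:tri, 8:tri, 9:vx, 10:vx, 11:vx, 12:tri, 13:tri, 14:tri, 15:tri
edges: (7,1,c); (7,1,ck); (7,2,c); (7,4,c); (8,1,c); (8,1,ck); (8,2,c); (8,4,c); (12,1,c); (12,9,c); (12,11,c); (13,0,c); (13,9,c); (13,10,c); (14,4,c); (14,10,c); (14,11,c); (15,9,c); (15,10,c); (15,11,c)
dpo result:
nodes: 0:vx, 1:vx, 2:vx, 4:vx, 7:tri, 8:tri, 9:vx, 10:vx, 11:vx, 12:tri, 13:tri, 14:tri, 15:tri
edges: (7,1,c); (7,1,ck); (7,2,c); (7,4,c); (8,1,c); (8,1,ck); (8,2,c); (8,4,c); (12,1,c); (12,9,c); (12,11,c); (13,0,c); (13,9,c); (13,10,c); (14,4,c); (14,10,c); (14,11,c); (15,9,c); (15,10,c); (15,11,c)


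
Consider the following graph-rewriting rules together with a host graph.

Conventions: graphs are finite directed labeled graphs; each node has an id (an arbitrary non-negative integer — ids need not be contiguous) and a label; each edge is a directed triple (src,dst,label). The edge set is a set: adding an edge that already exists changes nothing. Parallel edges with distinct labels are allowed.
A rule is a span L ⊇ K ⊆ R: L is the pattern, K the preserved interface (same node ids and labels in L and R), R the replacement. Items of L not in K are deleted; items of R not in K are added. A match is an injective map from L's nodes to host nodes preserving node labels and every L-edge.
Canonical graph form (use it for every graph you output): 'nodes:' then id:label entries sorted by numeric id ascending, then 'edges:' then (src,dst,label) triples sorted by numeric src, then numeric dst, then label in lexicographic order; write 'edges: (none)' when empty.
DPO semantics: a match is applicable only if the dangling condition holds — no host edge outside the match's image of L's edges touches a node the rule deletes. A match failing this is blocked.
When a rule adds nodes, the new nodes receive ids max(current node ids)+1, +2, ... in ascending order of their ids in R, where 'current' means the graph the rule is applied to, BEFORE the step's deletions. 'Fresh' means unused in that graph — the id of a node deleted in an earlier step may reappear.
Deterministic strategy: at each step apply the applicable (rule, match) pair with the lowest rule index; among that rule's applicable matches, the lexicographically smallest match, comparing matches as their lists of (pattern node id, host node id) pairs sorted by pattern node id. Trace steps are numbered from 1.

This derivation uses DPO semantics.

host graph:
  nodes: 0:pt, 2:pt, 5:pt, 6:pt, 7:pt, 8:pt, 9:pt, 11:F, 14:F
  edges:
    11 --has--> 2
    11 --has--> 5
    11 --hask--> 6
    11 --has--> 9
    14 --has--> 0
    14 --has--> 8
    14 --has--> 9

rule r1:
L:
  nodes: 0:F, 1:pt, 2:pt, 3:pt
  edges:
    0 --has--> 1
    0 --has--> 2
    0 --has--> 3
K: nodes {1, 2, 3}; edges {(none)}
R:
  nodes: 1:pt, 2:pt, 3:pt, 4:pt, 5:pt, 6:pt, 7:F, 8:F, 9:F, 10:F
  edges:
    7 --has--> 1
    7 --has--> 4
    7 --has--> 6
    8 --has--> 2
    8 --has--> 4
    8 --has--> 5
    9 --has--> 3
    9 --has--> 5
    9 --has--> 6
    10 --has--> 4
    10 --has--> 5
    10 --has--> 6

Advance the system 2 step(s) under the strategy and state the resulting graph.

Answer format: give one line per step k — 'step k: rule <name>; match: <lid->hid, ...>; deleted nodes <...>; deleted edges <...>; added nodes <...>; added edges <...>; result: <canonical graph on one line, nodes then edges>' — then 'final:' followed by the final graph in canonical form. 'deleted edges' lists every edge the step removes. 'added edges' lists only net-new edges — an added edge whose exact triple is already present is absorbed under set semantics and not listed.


step 1: rule r1; match: 0->14, 1->0, 2->8, 3->9; deleted nodes 14; deleted edges (14,0,has); (14,8,has); (14,9,has); added nodes 15, 16, 17, 18, 19, 20, 21; added edges (18,0,has); (18,15,has); (18,17,has); (19,8,has); (19,15,has); (19,16,has); (20,9,has); (20,16,has); (20,17,has); (21,15,has); (21,16,has); (21,17,has); result: nodes: 0:pt, 2:pt, 5:pt, 6:pt, 7:pt, 8:pt, 9:pt, 11:F, 15:pt, 16:pt, 17:pt, 18:F, 19:F, 20:F, 21:F edges: (11,2,has); (11,5,has); (11,6,hask); (11,9,has); (18,0,has); (18,15,has); (18,17,has); (19,8,has); (19,15,has); (19,16,has); (20,9,has); (20,16,has); (20,17,has); (21,15,has); (21,16,has); (21,17,has)
step 2: rule r1; match: 0->18, 1->0, 2->15, 3->17; deleted nodes 18; deleted edges (18,0,has); (18,15,has); (18,17,has); added nodes 22, 23, 24, 25, 26, 27, 28; added edges (25,0,has); (25,22,has); (25,24,has); (26,15,has); (26,22,has); (26,23,has); (27,17,has); (27,23,has); (27,24,has); (28,22,has); (28,23,has); (28,24,has); result: nodes: 0:pt, 2:pt, 5:pt, 6:pt, 7:pt, 8:pt, 9:pt, 11:F, 15:pt, 16:pt, 17:pt, 19:F, 20:F, 21:F, 22:pt, 23:pt, 24:pt, 25:F, 26:F, 27:F, 28:F edges: (11,2,has); (11,5,has); (11,6,hask); (11,9,has); (19,8,has); (19,15,has); (19,16,has); (20,9,has); (20,16,has); (20,17,has); (21,15,has); (21,16,has); (21,17,has); (25,0,has); (25,22,has); (25,24,has); (26,15,has); (26,22,has); (26,23,has); (27,17,has); (27,23,has); (27,24,has); (28,22,has); (28,23,has); (28,24,has)
final:
nodes: 0:pt, 2:pt, 5:pt, 6:pt, 7:pt, 8:pt, 9:pt, 11:F, 15:pt, 16:pt, 17:pt, 19:F, 20:F, 21:F, 22:pt, 23:pt, 24:pt, 25:F, 26:F, 27:F, 28:F
edges: (11,2,has); (11,5,has); (11,6,hask); (11,9,has); (19,8,has); (19,15,has); (19,16,has); (20,9,has); (20,16,has); (20,17,has); (21,15,has); (21,16,has); (21,17,has); (25,0,has); (25,22,has); (25,24,has); (26,15,has); (26,22,has); (26,23,has); (27,17,has); (27,23,has); (27,24,has); (28,22,has); (28,23,has); (28,24,has)


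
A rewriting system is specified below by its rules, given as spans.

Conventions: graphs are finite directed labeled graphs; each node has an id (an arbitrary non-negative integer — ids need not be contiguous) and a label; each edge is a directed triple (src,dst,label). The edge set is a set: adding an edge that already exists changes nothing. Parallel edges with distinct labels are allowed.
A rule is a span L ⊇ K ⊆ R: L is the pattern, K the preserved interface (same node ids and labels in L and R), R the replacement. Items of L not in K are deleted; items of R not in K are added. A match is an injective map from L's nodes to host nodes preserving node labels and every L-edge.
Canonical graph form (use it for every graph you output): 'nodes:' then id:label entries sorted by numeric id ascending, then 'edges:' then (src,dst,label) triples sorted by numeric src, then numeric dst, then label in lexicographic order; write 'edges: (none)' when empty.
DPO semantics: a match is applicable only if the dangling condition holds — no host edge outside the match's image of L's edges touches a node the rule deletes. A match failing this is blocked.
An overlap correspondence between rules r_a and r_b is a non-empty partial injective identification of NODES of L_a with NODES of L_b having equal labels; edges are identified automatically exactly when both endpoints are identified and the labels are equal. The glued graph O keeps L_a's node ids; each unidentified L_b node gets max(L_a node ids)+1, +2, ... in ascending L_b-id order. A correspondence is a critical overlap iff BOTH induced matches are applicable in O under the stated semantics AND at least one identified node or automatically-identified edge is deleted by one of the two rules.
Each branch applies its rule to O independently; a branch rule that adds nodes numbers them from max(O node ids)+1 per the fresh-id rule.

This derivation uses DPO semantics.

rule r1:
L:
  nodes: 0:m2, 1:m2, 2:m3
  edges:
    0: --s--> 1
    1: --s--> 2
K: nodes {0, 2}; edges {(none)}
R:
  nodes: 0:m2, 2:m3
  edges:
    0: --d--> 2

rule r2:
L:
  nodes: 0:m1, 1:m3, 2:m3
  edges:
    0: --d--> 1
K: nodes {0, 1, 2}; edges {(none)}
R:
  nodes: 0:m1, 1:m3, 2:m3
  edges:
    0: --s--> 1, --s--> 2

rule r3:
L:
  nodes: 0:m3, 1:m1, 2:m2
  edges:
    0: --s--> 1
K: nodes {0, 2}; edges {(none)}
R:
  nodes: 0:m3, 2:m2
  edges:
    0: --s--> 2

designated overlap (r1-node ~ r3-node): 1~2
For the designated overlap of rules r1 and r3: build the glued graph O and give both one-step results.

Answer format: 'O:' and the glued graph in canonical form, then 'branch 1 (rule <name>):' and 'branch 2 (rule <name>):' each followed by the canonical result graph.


O:
nodes: 0:m2, 1:m2, 2:m3, 3:m3, 4:m1
edges: (0,1,s); (1,2,s); (3,4,s)
branch 1 (rule r1):
nodes: 0:m2, 2:m3, 3:m3, 4:m1
edges: (0,2,d); (3,4,s)
branch 2 (rule r3):
nodes: 0:m2, 1:m2, 2:m3, 3:m3
edges: (0,1,s); (1,2,s); (3,1,s)


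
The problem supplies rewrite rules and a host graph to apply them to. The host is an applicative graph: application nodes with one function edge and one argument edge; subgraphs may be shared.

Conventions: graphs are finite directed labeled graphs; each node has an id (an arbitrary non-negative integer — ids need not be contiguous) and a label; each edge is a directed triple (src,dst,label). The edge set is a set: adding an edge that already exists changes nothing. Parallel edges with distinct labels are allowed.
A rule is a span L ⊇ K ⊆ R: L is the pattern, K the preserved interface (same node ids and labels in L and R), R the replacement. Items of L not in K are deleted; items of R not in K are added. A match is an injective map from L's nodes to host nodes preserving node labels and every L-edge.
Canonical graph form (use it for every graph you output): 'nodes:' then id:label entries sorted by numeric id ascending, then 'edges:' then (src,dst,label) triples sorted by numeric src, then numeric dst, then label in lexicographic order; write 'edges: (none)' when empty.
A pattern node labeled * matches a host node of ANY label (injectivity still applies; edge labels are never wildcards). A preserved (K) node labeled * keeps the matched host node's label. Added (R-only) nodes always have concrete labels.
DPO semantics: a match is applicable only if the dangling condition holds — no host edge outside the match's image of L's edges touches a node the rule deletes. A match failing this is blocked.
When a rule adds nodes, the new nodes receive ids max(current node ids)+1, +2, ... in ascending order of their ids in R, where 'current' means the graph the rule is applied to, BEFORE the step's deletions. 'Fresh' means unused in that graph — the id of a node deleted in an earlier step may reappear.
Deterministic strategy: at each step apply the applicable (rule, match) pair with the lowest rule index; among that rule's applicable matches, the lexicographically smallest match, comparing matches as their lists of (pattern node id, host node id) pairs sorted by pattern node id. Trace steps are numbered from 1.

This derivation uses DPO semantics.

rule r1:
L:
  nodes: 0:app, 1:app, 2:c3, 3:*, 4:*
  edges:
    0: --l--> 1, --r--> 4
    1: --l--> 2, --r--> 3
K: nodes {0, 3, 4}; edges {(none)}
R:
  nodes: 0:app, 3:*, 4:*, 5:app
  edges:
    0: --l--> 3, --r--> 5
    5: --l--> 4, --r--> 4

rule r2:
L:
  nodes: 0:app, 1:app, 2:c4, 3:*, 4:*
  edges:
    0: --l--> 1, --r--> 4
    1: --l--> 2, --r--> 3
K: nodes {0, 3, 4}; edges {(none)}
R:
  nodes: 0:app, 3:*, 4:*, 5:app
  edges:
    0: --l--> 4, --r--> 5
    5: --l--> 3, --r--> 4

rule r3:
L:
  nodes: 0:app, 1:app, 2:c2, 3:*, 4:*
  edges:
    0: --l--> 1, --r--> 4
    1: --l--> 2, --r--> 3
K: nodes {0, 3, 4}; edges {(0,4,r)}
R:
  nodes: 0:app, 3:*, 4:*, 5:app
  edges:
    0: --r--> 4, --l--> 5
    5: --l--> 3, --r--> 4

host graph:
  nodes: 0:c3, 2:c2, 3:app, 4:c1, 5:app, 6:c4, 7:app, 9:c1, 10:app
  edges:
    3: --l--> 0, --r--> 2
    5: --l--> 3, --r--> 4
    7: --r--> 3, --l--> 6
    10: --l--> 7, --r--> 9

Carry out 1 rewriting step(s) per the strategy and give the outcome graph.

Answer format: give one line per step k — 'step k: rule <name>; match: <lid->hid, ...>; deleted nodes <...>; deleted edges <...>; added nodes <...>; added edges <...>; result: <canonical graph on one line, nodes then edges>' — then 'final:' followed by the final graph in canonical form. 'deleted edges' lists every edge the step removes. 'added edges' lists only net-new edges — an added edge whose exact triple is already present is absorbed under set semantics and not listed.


step 1: rule r2; match: 0->10, 1->7, 2->6, 3->3, 4->9; deleted nodes 6, 7; deleted edges (7,3,r); (7,6,l); (10,7,l); (10,9,r); added nodes 11; added edges (10,9,l); (10,11,r); (11,3,l); (11,9,r); result: nodes: 0:c3, 2:c2, 3:app, 4:c1, 5:app, 9:c1, 10:app, 11:app edges: (3,0,l); (3,2,r); (5,3,l); (5,4,r); (10,9,l); (10,11,r); (11,3,l); (11,9,r)
final:
nodes: 0:c3, 2:c2, 3:app, 4:c1, 5:app, 9:c1, 10:app, 11:app
edges: (3,0,l); (3,2,r); (5,3,l); (5,4,r); (10,9,l); (10,11,r); (11,3,l); (11,9,r)
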